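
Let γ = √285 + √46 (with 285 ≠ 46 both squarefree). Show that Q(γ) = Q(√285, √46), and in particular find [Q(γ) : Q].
[Q(γ) : Q] = 4 (equivalently, Q(γ) = Q(√285, √46))

Obviously Q(γ) ⊆ Q(√285, √46), and [Q(√285, √46):Q] = 4 (since 285, 46 are distinct squarefree integers > 1 with 13110 not a perfect square). To show equality we compute the minimal polynomial of γ. From γ = √285 + √46: γ^2 = 285 + 2√(13110) + 46 = 331 + 2√(13110), so γ^2 - 331 = 2√(13110); squaring, (γ^2 - 331)^2 = 4·13110, i.e. γ^4 - 662γ^2 + 109561 - 52440 = 0, i.e. γ^4 - 662γ^2 + 57121 = 0. So γ is a root of x^4 - 662x^2 + 57121. This polynomial is irreducible over Q: it has no rational root (each ±√285 ± √46 is irrational), and any factorization into two quadratics over Q would force √(13110) ∈ Q (pairing opposite roots) or √285, √46 ∈ Q (other pairings), all impossible. Hence [Q(γ):Q] = 4 = [Q(√285, √46):Q], so Q(γ) = Q(√285, √46).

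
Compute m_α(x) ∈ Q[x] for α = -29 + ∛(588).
m_α(x) = x^3 + 87x^2 + 2523x + 23801

Set β = α + 29 = ∛(588), so β^3 = 588. Then (α + 29)^3 - 588 = 0, i.e. α is a root of g(x) = (x + 29)^3 - 588 = x^3 + 87x^2 + 2523x + 23801. Since g(x) = h(x + 29) where h(x) = x^3 - 588, and h is irreducible over Q (because 588 is not a perfect cube, so h has no rational root, and a monic cubic with no rational root is irreducible), g is also irreducible (irreducibility is preserved under the substitution x → x + 29). Hence m_α(x) = x^3 + 87x^2 + 2523x + 23801.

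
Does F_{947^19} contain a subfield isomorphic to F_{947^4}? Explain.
No: F_{947^4} is not a subfield of F_{947^19}

F_{p^m} embeds in F_{p^n} iff m | n. Here 4 ∤ 19 (since 19 = 4·4 + 3 with remainder 3 ≠ 0), so F_{947^4} is not a subfield of F_{947^19}. Equivalently: if it were, the tower law would give 4 = [F_{947^4}:F_947] dividing [F_{947^19}:F_947] = 19, contradiction.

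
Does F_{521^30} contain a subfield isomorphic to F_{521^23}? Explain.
No: F_{521^23} is not a subfield of F_{521^30}

F_{p^m} embeds in F_{p^n} iff m | n. Here 23 ∤ 30 (since 30 = 1·23 + 7 with remainder 7 ≠ 0), so F_{521^23} is not a subfield of F_{521^30}. Equivalently: if it were, the tower law would give 23 = [F_{521^23}:F_521] dividing [F_{521^30}:F_521] = 30, contradiction.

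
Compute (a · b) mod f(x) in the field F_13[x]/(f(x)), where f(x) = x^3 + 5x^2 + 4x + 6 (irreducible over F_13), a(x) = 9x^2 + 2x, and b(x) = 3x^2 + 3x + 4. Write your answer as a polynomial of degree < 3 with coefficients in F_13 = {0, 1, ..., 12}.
a · b ≡ 2x^2 + 7x + 1 (mod f(x))

Multiply in F_13[x]: a(x)·b(x) = (9x^2 + 2x)·(3x^2 + 3x + 4) = x^4 + 7x^3 + 3x^2 + 8x. This has degree ≥ 3, so divide by f(x) over F_13: x^4 + 7x^3 + 3x^2 + 8x = (x + 2)·(x^3 + 5x^2 + 4x + 6) + (2x^2 + 7x + 1). Hence a·b ≡ 2x^2 + 7x + 1 (mod f). (F_13[x]/(f) is a field with 13^3 = 2197 elements since f is irreducible of degree 3.)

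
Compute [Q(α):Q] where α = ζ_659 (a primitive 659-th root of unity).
[Q(α):Q] = 658

The minimal polynomial of ζ_659 over Q is the 659-th cyclotomic polynomial Φ_659(x), which is irreducible over Q and has degree φ(659) = 658. Hence [Q(α):Q] = φ(659) = 658.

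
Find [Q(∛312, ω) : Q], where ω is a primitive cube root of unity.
[Q(∛312, ω) : Q] = 6

[Q(∛312):Q] = 3 (min poly x^3 - 312, irreducible since 312 is not a perfect cube). [Q(ω):Q] = 2 (min poly x^2 + x + 1). Since Q(∛312) ⊂ R and ω ∉ R, we have ω ∉ Q(∛312), so x^2 + x + 1 remains irreducible over Q(∛312) and [Q(∛312, ω) : Q(∛312)] = 2. By the tower law, [Q(∛312, ω) : Q] = 3 · 2 = 6. (In fact Q(∛312, ω) is the splitting field of x^3 - 312 over Q.)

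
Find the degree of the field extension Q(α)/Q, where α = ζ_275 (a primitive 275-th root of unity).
[Q(α):Q] = 200

The minimal polynomial of ζ_275 over Q is the 275-th cyclotomic polynomial Φ_275(x), which is irreducible over Q and has degree φ(275) = 200. Hence [Q(α):Q] = φ(275) = 200.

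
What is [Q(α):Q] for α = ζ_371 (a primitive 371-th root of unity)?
[Q(α):Q] = 312

The minimal polynomial of ζ_371 over Q is the 371-th cyclotomic polynomial Φ_371(x), which is irreducible over Q and has degree φ(371) = 312. Hence [Q(α):Q] = φ(371) = 312.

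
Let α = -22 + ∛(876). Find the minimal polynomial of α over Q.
m_α(x) = x^3 + 66x^2 + 1452x + 9772

Set β = α + 22 = ∛(876), so β^3 = 876. Then (α + 22)^3 - 876 = 0, i.e. α is a root of g(x) = (x + 22)^3 - 876 = x^3 + 66x^2 + 1452x + 9772. Since g(x) = h(x + 22) where h(x) = x^3 - 876, and h is irreducible over Q (because 876 is not a perfect cube, so h has no rational root, and a monic cubic with no rational root is irreducible), g is also irreducible (irreducibility is preserved under the substitution x → x + 22). Hence m_α(x) = x^3 + 66x^2 + 1452x + 9772.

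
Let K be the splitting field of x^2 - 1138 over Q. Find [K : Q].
[K : Q] = 2

f(x) = x^2 - 1138 factors as (x - √1138)(x + √1138). The splitting field is K = Q(√1138). Since 1138 is squarefree and > 1, it is not a perfect square, so x^2 - 1138 is irreducible over Q and [Q(√1138) : Q] = 2. Hence [K : Q] = 2.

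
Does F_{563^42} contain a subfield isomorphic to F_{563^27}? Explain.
No: F_{563^27} is not a subfield of F_{563^42}

F_{p^m} embeds in F_{p^n} iff m | n. Here 27 ∤ 42 (since 42 = 1·27 + 15 with remainder 15 ≠ 0), so F_{563^27} is not a subfield of F_{563^42}. Equivalently: if it were, the tower law would give 27 = [F_{563^27}:F_563] dividing [F_{563^42}:F_563] = 42, contradiction.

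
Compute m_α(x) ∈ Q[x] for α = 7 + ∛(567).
m_α(x) = x^3 - 21x^2 + 147x - 910

Set β = α - 7 = ∛(567), so β^3 = 567. Then (α - 7)^3 - 567 = 0, i.e. α is a root of g(x) = (x - 7)^3 - 567 = x^3 - 21x^2 + 147x - 910. Since g(x) = h(x - 7) where h(x) = x^3 - 567, and h is irreducible over Q (because 567 is not a perfect cube, so h has no rational root, and a monic cubic with no rational root is irreducible), g is also irreducible (irreducibility is preserved under the substitution x → x - 7). Hence m_α(x) = x^3 - 21x^2 + 147x - 910.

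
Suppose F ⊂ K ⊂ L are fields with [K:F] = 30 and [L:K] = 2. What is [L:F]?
[L:F] = 60

The tower law says that for any tower of field extensions F ⊂ K ⊂ L with finite degrees, [L:F] = [L:K] · [K:F]. Here this gives [L:F] = 2 · 30 = 60.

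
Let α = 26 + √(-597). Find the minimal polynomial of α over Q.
m_α(x) = x^2 - 52x + 1273

From α - 26 = √(-597), squaring gives (α - 26)^2 = -597, i.e. α^2 - 52α + 676 = -597, so α^2 - 52α + 1273 = 0. The discriminant of x^2 - 52x + 1273 is (-52)^2 - 4·(1273) = 2704 - 5092 = -2388, and 4·(-597) is not a perfect square in Q since -597 is squarefree and ≠ 1. Hence x^2 - 52x + 1273 is irreducible over Q and is the minimal polynomial of α.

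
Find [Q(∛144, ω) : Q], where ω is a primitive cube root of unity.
[Q(∛144, ω) : Q] = 6

[Q(∛144):Q] = 3 (min poly x^3 - 144, irreducible since 144 is not a perfect cube). [Q(ω):Q] = 2 (min poly x^2 + x + 1). Since Q(∛144) ⊂ R and ω ∉ R, we have ω ∉ Q(∛144), so x^2 + x + 1 remains irreducible over Q(∛144) and [Q(∛144, ω) : Q(∛144)] = 2. By the tower law, [Q(∛144, ω) : Q] = 3 · 2 = 6. (In fact Q(∛144, ω) is the splitting field of x^3 - 144 over Q.)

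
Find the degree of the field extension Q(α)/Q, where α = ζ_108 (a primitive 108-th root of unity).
[Q(α):Q] = 36

The minimal polynomial of ζ_108 over Q is the 108-th cyclotomic polynomial Φ_108(x), which is irreducible over Q and has degree φ(108) = 36. Hence [Q(α):Q] = φ(108) = 36.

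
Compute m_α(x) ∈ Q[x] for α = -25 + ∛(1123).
m_α(x) = x^3 + 75x^2 + 1875x + 14502

Set β = α + 25 = ∛(1123), so β^3 = 1123. Then (α + 25)^3 - 1123 = 0, i.e. α is a root of g(x) = (x + 25)^3 - 1123 = x^3 + 75x^2 + 1875x + 14502. Since g(x) = h(x + 25) where h(x) = x^3 - 1123, and h is irreducible over Q (because 1123 is not a perfect cube, so h has no rational root, and a monic cubic with no rational root is irreducible), g is also irreducible (irreducibility is preserved under the substitution x → x + 25). Hence m_α(x) = x^3 + 75x^2 + 1875x + 14502.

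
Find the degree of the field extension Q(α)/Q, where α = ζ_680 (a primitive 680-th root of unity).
[Q(α):Q] = 256

The minimal polynomial of ζ_680 over Q is the 680-th cyclotomic polynomial Φ_680(x), which is irreducible over Q and has degree φ(680) = 256. Hence [Q(α):Q] = φ(680) = 256.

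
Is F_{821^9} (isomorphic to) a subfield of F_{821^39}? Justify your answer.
No: F_{821^9} is not a subfield of F_{821^39}

F_{p^m} embeds in F_{p^n} iff m | n. Here 9 ∤ 39 (since 39 = 4·9 + 3 with remainder 3 ≠ 0), so F_{821^9} is not a subfield of F_{821^39}. Equivalently: if it were, the tower law would give 9 = [F_{821^9}:F_821] dividing [F_{821^39}:F_821] = 39, contradiction.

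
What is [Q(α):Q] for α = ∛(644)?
[Q(α):Q] = 3

The minimal polynomial of α is x^3 - 644, irreducible over Q since 644 is not a perfect cube (so x^3 - 644 has no rational root). Hence [Q(α):Q] = deg(m_α) = 3.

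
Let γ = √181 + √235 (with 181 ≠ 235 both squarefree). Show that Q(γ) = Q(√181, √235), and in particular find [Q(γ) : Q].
[Q(γ) : Q] = 4 (equivalently, Q(γ) = Q(√181, √235))

Obviously Q(γ) ⊆ Q(√181, √235), and [Q(√181, √235):Q] = 4 (since 181, 235 are distinct squarefree integers > 1 with 42535 not a perfect square). To show equality we compute the minimal polynomial of γ. From γ = √181 + √235: γ^2 = 181 + 2√(42535) + 235 = 416 + 2√(42535), so γ^2 - 416 = 2√(42535); squaring, (γ^2 - 416)^2 = 4·42535, i.e. γ^4 - 832γ^2 + 173056 - 170140 = 0, i.e. γ^4 - 832γ^2 + 2916 = 0. So γ is a root of x^4 - 832x^2 + 2916. This polynomial is irreducible over Q: it has no rational root (each ±√181 ± √235 is irrational), and any factorization into two quadratics over Q would force √(42535) ∈ Q (pairing opposite roots) or √181, √235 ∈ Q (other pairings), all impossible. Hence [Q(γ):Q] = 4 = [Q(√181, √235):Q], so Q(γ) = Q(√181, √235).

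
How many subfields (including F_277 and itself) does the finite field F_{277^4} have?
F_{277^4} has 3 subfields

The subfields of F_{p^n} are exactly the fields F_{p^d} for d | n (each is the fixed field of the unique index-d subgroup of Gal(F_{p^n}/F_p) ≅ Z/nZ). The divisors of n = 4 are {1, 2, 4}, giving 3 subfields: F_{277^1}, F_{277^2}, F_{277^4}.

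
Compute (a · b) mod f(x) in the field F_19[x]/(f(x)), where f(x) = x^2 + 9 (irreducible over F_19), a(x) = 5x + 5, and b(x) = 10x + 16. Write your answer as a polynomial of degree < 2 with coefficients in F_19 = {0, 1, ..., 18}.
a · b ≡ 16x + 10 (mod f(x))

Multiply in F_19[x]: a(x)·b(x) = (5x + 5)·(10x + 16) = 12x^2 + 16x + 4. This has degree ≥ 2, so divide by f(x) over F_19: 12x^2 + 16x + 4 = (12)·(x^2 + 9) + (16x + 10). Hence a·b ≡ 16x + 10 (mod f). (F_19[x]/(f) is a field with 19^2 = 361 elements since f is irreducible of degree 2.)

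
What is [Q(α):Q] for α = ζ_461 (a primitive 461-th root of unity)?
[Q(α):Q] = 460

The minimal polynomial of ζ_461 over Q is the 461-th cyclotomic polynomial Φ_461(x), which is irreducible over Q and has degree φ(461) = 460. Hence [Q(α):Q] = φ(461) = 460.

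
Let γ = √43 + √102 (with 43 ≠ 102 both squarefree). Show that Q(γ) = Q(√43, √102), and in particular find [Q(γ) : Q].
[Q(γ) : Q] = 4 (equivalently, Q(γ) = Q(√43, √102))

Obviously Q(γ) ⊆ Q(√43, √102), and [Q(√43, √102):Q] = 4 (since 43, 102 are distinct squarefree integers > 1 with 4386 not a perfect square). To show equality we compute the minimal polynomial of γ. From γ = √43 + √102: γ^2 = 43 + 2√(4386) + 102 = 145 + 2√(4386), so γ^2 - 145 = 2√(4386); squaring, (γ^2 - 145)^2 = 4·4386, i.e. γ^4 - 290γ^2 + 21025 - 17544 = 0, i.e. γ^4 - 290γ^2 + 3481 = 0. So γ is a root of x^4 - 290x^2 + 3481. This polynomial is irreducible over Q: it has no rational root (each ±√43 ± √102 is irrational), and any factorization into two quadratics over Q would force √(4386) ∈ Q (pairing opposite roots) or √43, √102 ∈ Q (other pairings), all impossible. Hence [Q(γ):Q] = 4 = [Q(√43, √102):Q], so Q(γ) = Q(√43, √102).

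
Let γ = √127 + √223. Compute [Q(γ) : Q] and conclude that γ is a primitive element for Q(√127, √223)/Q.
[Q(γ) : Q] = 4 (equivalently, Q(γ) = Q(√127, √223))

Obviously Q(γ) ⊆ Q(√127, √223), and [Q(√127, √223):Q] = 4 (since 127, 223 are distinct squarefree integers > 1 with 28321 not a perfect square). To show equality we compute the minimal polynomial of γ. From γ = √127 + √223: γ^2 = 127 + 2√(28321) + 223 = 350 + 2√(28321), so γ^2 - 350 = 2√(28321); squaring, (γ^2 - 350)^2 = 4·28321, i.e. γ^4 - 700γ^2 + 122500 - 113284 = 0, i.e. γ^4 - 700γ^2 + 9216 = 0. So γ is a root of x^4 - 700x^2 + 9216. This polynomial is irreducible over Q: it has no rational root (each ±√127 ± √223 is irrational), and any factorization into two quadratics over Q would force √(28321) ∈ Q (pairing opposite roots) or √127, √223 ∈ Q (other pairings), all impossible. Hence [Q(γ):Q] = 4 = [Q(√127, √223):Q], so Q(γ) = Q(√127, √223).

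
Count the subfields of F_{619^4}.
F_{619^4} has 3 subfields

The subfields of F_{p^n} are exactly the fields F_{p^d} for d | n (each is the fixed field of the unique index-d subgroup of Gal(F_{p^n}/F_p) ≅ Z/nZ). The divisors of n = 4 are {1, 2, 4}, giving 3 subfields: F_{619^1}, F_{619^2}, F_{619^4}.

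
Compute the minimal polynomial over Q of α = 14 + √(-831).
m_α(x) = x^2 - 28x + 1027

From α - 14 = √(-831), squaring gives (α - 14)^2 = -831, i.e. α^2 - 28α + 196 = -831, so α^2 - 28α + 1027 = 0. The discriminant of x^2 - 28x + 1027 is (-28)^2 - 4·(1027) = 784 - 4108 = -3324, and 4·(-831) is not a perfect square in Q since -831 is squarefree and ≠ 1. Hence x^2 - 28x + 1027 is irreducible over Q and is the minimal polynomial of α.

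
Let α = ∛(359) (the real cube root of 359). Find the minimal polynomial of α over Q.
m_α(x) = x^3 - 359

α satisfies α^3 = 359, so x^3 - 359 annihilates α. By the rational root test, a rational root p/q (in lowest terms) of x^3 - 359 would satisfy p^3 = 359 q^3, forcing q = 1 and p^3 = 359; but 359 is not a perfect cube, contradiction. A monic cubic over Q with no rational root is irreducible (any nontrivial factorization would include a linear factor). Hence x^3 - 359 is the minimal polynomial of α, and in particular [Q(α):Q] = 3.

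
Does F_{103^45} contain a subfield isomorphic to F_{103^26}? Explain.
No: F_{103^26} is not a subfield of F_{103^45}

F_{p^m} embeds in F_{p^n} iff m | n. Here 26 ∤ 45 (since 45 = 1·26 + 19 with remainder 19 ≠ 0), so F_{103^26} is not a subfield of F_{103^45}. Equivalently: if it were, the tower law would give 26 = [F_{103^26}:F_103] dividing [F_{103^45}:F_103] = 45, contradiction.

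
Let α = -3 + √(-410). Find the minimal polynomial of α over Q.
m_α(x) = x^2 + 6x + 419

From α + 3 = √(-410), squaring gives (α + 3)^2 = -410, i.e. α^2 + 6α + 9 = -410, so α^2 + 6α + 419 = 0. The discriminant of x^2 + 6x + 419 is (6)^2 - 4·(419) = 36 - 1676 = -1640, and 4·(-410) is not a perfect square in Q since -410 is squarefree and ≠ 1. Hence x^2 + 6x + 419 is irreducible over Q and is the minimal polynomial of α.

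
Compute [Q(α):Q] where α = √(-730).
[Q(α):Q] = 2

[Q(α):Q] equals the degree of the minimal polynomial of α. Here α^2 = -730 and x^2 + 730 is irreducible (d = -730 is squarefree, ≠ 1, hence not a square), so deg(m_α) = 2. Thus [Q(α):Q] = 2.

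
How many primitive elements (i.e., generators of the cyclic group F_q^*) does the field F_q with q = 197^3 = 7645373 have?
There are φ(7645372) = 3102624 primitive elements

F_q^* is cyclic of order q - 1 = 7645372. A cyclic group of order m has exactly φ(m) generators. Here m = 7645372 = 2^2 · 7^2 · 19 · 2053, so the number of primitive elements is φ(7645372) = 3102624.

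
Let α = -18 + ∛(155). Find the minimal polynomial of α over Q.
m_α(x) = x^3 + 54x^2 + 972x + 5677

Set β = α + 18 = ∛(155), so β^3 = 155. Then (α + 18)^3 - 155 = 0, i.e. α is a root of g(x) = (x + 18)^3 - 155 = x^3 + 54x^2 + 972x + 5677. Since g(x) = h(x + 18) where h(x) = x^3 - 155, and h is irreducible over Q (because 155 is not a perfect cube, so h has no rational root, and a monic cubic with no rational root is irreducible), g is also irreducible (irreducibility is preserved under the substitution x → x + 18). Hence m_α(x) = x^3 + 54x^2 + 972x + 5677.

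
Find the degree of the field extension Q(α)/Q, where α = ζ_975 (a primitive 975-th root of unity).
[Q(α):Q] = 480

The minimal polynomial of ζ_975 over Q is the 975-th cyclotomic polynomial Φ_975(x), which is irreducible over Q and has degree φ(975) = 480. Hence [Q(α):Q] = φ(975) = 480.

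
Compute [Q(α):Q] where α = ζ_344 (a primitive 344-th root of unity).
[Q(α):Q] = 168

The minimal polynomial of ζ_344 over Q is the 344-th cyclotomic polynomial Φ_344(x), which is irreducible over Q and has degree φ(344) = 168. Hence [Q(α):Q] = φ(344) = 168.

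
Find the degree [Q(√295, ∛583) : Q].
[Q(√295, ∛583) : Q] = 6

Let L = Q(√295, ∛583). Since Q(√295) ⊂ L and [Q(√295):Q] = 2, the tower law gives 2 | [L:Q]. Likewise Q(∛583) ⊂ L with [Q(∛583):Q] = 3 (because 583 is not a perfect cube), so 3 | [L:Q]. As gcd(2,3) = 1, [L:Q] is divisible by 6. Conversely L is generated over Q by √295 and ∛583, so [L:Q] ≤ 2·3 = 6. Therefore [Q(√295, ∛583) : Q] = 6.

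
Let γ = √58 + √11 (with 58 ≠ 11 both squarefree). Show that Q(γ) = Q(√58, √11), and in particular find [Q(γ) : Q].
[Q(γ) : Q] = 4 (equivalently, Q(γ) = Q(√58, √11))

Obviously Q(γ) ⊆ Q(√58, √11), and [Q(√58, √11):Q] = 4 (since 58, 11 are distinct squarefree integers > 1 with 638 not a perfect square). To show equality we compute the minimal polynomial of γ. From γ = √58 + √11: γ^2 = 58 + 2√(638) + 11 = 69 + 2√(638), so γ^2 - 69 = 2√(638); squaring, (γ^2 - 69)^2 = 4·638, i.e. γ^4 - 138γ^2 + 4761 - 2552 = 0, i.e. γ^4 - 138γ^2 + 2209 = 0. So γ is a root of x^4 - 138x^2 + 2209. This polynomial is irreducible over Q: it has no rational root (each ±√58 ± √11 is irrational), and any factorization into two quadratics over Q would force √(638) ∈ Q (pairing opposite roots) or √58, √11 ∈ Q (other pairings), all impossible. Hence [Q(γ):Q] = 4 = [Q(√58, √11):Q], so Q(γ) = Q(√58, √11).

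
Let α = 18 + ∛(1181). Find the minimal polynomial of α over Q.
m_α(x) = x^3 - 54x^2 + 972x - 7013

Set β = α - 18 = ∛(1181), so β^3 = 1181. Then (α - 18)^3 - 1181 = 0, i.e. α is a root of g(x) = (x - 18)^3 - 1181 = x^3 - 54x^2 + 972x - 7013. Since g(x) = h(x - 18) where h(x) = x^3 - 1181, and h is irreducible over Q (because 1181 is not a perfect cube, so h has no rational root, and a monic cubic with no rational root is irreducible), g is also irreducible (irreducibility is preserved under the substitution x → x - 18). Hence m_α(x) = x^3 - 54x^2 + 972x - 7013.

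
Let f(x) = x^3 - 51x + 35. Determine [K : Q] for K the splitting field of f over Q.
[K : Q] = 6

By the rational root test, any rational root of the monic integer polynomial f(x) = x^3 - 51x + 35 must be an integer dividing the constant term 35, i.e. one of ±{1, 5, 7, 35}. Evaluating: f(1) = -15, f(-1) = 85, f(5) = -95, f(-5) = 165, f(7) = 21, f(-7) = 49, f(35) = 41125, f(-35) = -41055; none is 0, so f has no rational root and is therefore irreducible over Q (a cubic with no linear factor over a field is irreducible). For an irreducible cubic, the Galois group is A_3 or S_3 according as the discriminant disc(f) = -4a^3 - 27b^2 = -4·(-51)^3 - 27·(35)^2 = 497529 is or is not a square in Q. Here disc(f) = 497529 is not a perfect square in Q, so the Galois group of f over Q is not contained in A_3 and must be all of S_3. The splitting field has degree |S_3| = 6 over Q, so [K : Q] = 6.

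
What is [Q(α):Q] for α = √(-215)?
[Q(α):Q] = 2

[Q(α):Q] equals the degree of the minimal polynomial of α. Here α^2 = -215 and x^2 + 215 is irreducible (d = -215 is squarefree, ≠ 1, hence not a square), so deg(m_α) = 2. Thus [Q(α):Q] = 2.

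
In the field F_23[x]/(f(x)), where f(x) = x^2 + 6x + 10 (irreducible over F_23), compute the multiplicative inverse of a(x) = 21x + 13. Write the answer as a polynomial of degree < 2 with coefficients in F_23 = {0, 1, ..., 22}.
a(x)^(-1) ≡ 7x + 7 (mod f(x))

Since f is irreducible over F_23, F_23[x]/(f) is a field and a(x) ≠ 0 has an inverse. Apply the extended Euclidean algorithm to f(x) and a(x) in F_23[x]: f(x) = (11x + 11)·a(x) + (5). The last nonzero remainder is the constant 5 = gcd(f, a) in F_23. Back-substituting through the division chain expresses 5 = s(x)·a(x) + t(x)·f(x) with s(x) ≡ 12x + 12 (mod f), so (12x + 12)·a(x) ≡ 5 (mod f). Multiplying by 5^(-1) ≡ 14 in F_23 gives a(x)^(-1) ≡ 14·(12x + 12) ≡ 7x + 7 (mod f). Check: (21x + 13)·(7x + 7) = 9x^2 + 8x + 22 ≡ 1 (mod x^2 + 6x + 10).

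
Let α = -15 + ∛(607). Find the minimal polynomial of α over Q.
m_α(x) = x^3 + 45x^2 + 675x + 2768

Set β = α + 15 = ∛(607), so β^3 = 607. Then (α + 15)^3 - 607 = 0, i.e. α is a root of g(x) = (x + 15)^3 - 607 = x^3 + 45x^2 + 675x + 2768. Since g(x) = h(x + 15) where h(x) = x^3 - 607, and h is irreducible over Q (because 607 is not a perfect cube, so h has no rational root, and a monic cubic with no rational root is irreducible), g is also irreducible (irreducibility is preserved under the substitution x → x + 15). Hence m_α(x) = x^3 + 45x^2 + 675x + 2768.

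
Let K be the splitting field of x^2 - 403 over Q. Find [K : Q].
[K : Q] = 2

f(x) = x^2 - 403 factors as (x - √403)(x + √403). The splitting field is K = Q(√403). Since 403 is squarefree and > 1, it is not a perfect square, so x^2 - 403 is irreducible over Q and [Q(√403) : Q] = 2. Hence [K : Q] = 2.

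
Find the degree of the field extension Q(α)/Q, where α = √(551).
[Q(α):Q] = 2

[Q(α):Q] equals the degree of the minimal polynomial of α. Here α^2 = 551 and x^2 - 551 is irreducible (d = 551 is squarefree, ≠ 1, hence not a square), so deg(m_α) = 2. Thus [Q(α):Q] = 2.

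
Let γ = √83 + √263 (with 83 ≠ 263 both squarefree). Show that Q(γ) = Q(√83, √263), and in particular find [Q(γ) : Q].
[Q(γ) : Q] = 4 (equivalently, Q(γ) = Q(√83, √263))

Obviously Q(γ) ⊆ Q(√83, √263), and [Q(√83, √263):Q] = 4 (since 83, 263 are distinct squarefree integers > 1 with 21829 not a perfect square). To show equality we compute the minimal polynomial of γ. From γ = √83 + √263: γ^2 = 83 + 2√(21829) + 263 = 346 + 2√(21829), so γ^2 - 346 = 2√(21829); squaring, (γ^2 - 346)^2 = 4·21829, i.e. γ^4 - 692γ^2 + 119716 - 87316 = 0, i.e. γ^4 - 692γ^2 + 32400 = 0. So γ is a root of x^4 - 692x^2 + 32400. This polynomial is irreducible over Q: it has no rational root (each ±√83 ± √263 is irrational), and any factorization into two quadratics over Q would force √(21829) ∈ Q (pairing opposite roots) or √83, √263 ∈ Q (other pairings), all impossible. Hence [Q(γ):Q] = 4 = [Q(√83, √263):Q], so Q(γ) = Q(√83, √263).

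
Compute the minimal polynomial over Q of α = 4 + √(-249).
m_α(x) = x^2 - 8x + 265

From α - 4 = √(-249), squaring gives (α - 4)^2 = -249, i.e. α^2 - 8α + 16 = -249, so α^2 - 8α + 265 = 0. The discriminant of x^2 - 8x + 265 is (-8)^2 - 4·(265) = 64 - 1060 = -996, and 4·(-249) is not a perfect square in Q since -249 is squarefree and ≠ 1. Hence x^2 - 8x + 265 is irreducible over Q and is the minimal polynomial of α.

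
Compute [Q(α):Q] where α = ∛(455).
[Q(α):Q] = 3

The minimal polynomial of α is x^3 - 455, irreducible over Q since 455 is not a perfect cube (so x^3 - 455 has no rational root). Hence [Q(α):Q] = deg(m_α) = 3.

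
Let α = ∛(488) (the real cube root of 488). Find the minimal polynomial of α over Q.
m_α(x) = x^3 - 488

α satisfies α^3 = 488, so x^3 - 488 annihilates α. By the rational root test, a rational root p/q (in lowest terms) of x^3 - 488 would satisfy p^3 = 488 q^3, forcing q = 1 and p^3 = 488; but 488 is not a perfect cube, contradiction. A monic cubic over Q with no rational root is irreducible (any nontrivial factorization would include a linear factor). Hence x^3 - 488 is the minimal polynomial of α, and in particular [Q(α):Q] = 3.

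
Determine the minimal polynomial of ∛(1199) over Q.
m_α(x) = x^3 - 1199

α satisfies α^3 = 1199, so x^3 - 1199 annihilates α. By the rational root test, a rational root p/q (in lowest terms) of x^3 - 1199 would satisfy p^3 = 1199 q^3, forcing q = 1 and p^3 = 1199; but 1199 is not a perfect cube, contradiction. A monic cubic over Q with no rational root is irreducible (any nontrivial factorization would include a linear factor). Hence x^3 - 1199 is the minimal polynomial of α, and in particular [Q(α):Q] = 3.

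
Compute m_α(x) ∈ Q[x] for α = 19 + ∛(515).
m_α(x) = x^3 - 57x^2 + 1083x - 7374

Set β = α - 19 = ∛(515), so β^3 = 515. Then (α - 19)^3 - 515 = 0, i.e. α is a root of g(x) = (x - 19)^3 - 515 = x^3 - 57x^2 + 1083x - 7374. Since g(x) = h(x - 19) where h(x) = x^3 - 515, and h is irreducible over Q (because 515 is not a perfect cube, so h has no rational root, and a monic cubic with no rational root is irreducible), g is also irreducible (irreducibility is preserved under the substitution x → x - 19). Hence m_α(x) = x^3 - 57x^2 + 1083x - 7374.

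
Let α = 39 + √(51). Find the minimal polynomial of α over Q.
m_α(x) = x^2 - 78x + 1470

From α - 39 = √(51), squaring gives (α - 39)^2 = 51, i.e. α^2 - 78α + 1521 = 51, so α^2 - 78α + 1470 = 0. The discriminant of x^2 - 78x + 1470 is (-78)^2 - 4·(1470) = 6084 - 5880 = 204, and 4·(51) is not a perfect square in Q since 51 is squarefree and ≠ 1. Hence x^2 - 78x + 1470 is irreducible over Q and is the minimal polynomial of α.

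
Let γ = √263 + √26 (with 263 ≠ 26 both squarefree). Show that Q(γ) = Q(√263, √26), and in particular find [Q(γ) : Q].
[Q(γ) : Q] = 4 (equivalently, Q(γ) = Q(√263, √26))

Obviously Q(γ) ⊆ Q(√263, √26), and [Q(√263, √26):Q] = 4 (since 263, 26 are distinct squarefree integers > 1 with 6838 not a perfect square). To show equality we compute the minimal polynomial of γ. From γ = √263 + √26: γ^2 = 263 + 2√(6838) + 26 = 289 + 2√(6838), so γ^2 - 289 = 2√(6838); squaring, (γ^2 - 289)^2 = 4·6838, i.e. γ^4 - 578γ^2 + 83521 - 27352 = 0, i.e. γ^4 - 578γ^2 + 56169 = 0. So γ is a root of x^4 - 578x^2 + 56169. This polynomial is irreducible over Q: it has no rational root (each ±√263 ± √26 is irrational), and any factorization into two quadratics over Q would force √(6838) ∈ Q (pairing opposite roots) or √263, √26 ∈ Q (other pairings), all impossible. Hence [Q(γ):Q] = 4 = [Q(√263, √26):Q], so Q(γ) = Q(√263, √26).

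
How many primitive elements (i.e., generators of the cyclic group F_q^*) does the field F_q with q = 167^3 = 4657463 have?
There are φ(4657462) = 2300592 primitive elements

F_q^* is cyclic of order q - 1 = 4657462. A cyclic group of order m has exactly φ(m) generators. Here m = 4657462 = 2 · 83 · 28057, so the number of primitive elements is φ(4657462) = 2300592.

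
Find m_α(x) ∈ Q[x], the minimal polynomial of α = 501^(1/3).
m_α(x) = x^3 - 501

α satisfies α^3 = 501, so x^3 - 501 annihilates α. By the rational root test, a rational root p/q (in lowest terms) of x^3 - 501 would satisfy p^3 = 501 q^3, forcing q = 1 and p^3 = 501; but 501 is not a perfect cube, contradiction. A monic cubic over Q with no rational root is irreducible (any nontrivial factorization would include a linear factor). Hence x^3 - 501 is the minimal polynomial of α, and in particular [Q(α):Q] = 3.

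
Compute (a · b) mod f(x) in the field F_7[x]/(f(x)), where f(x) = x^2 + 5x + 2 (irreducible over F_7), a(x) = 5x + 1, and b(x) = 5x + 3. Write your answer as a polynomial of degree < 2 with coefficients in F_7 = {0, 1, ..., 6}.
a · b ≡ 2 (mod f(x))

Multiply in F_7[x]: a(x)·b(x) = (5x + 1)·(5x + 3) = 4x^2 + 6x + 3. This has degree ≥ 2, so divide by f(x) over F_7: 4x^2 + 6x + 3 = (4)·(x^2 + 5x + 2) + (2). Hence a·b ≡ 2 (mod f). (F_7[x]/(f) is a field with 7^2 = 49 elements since f is irreducible of degree 2.)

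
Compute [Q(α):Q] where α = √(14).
[Q(α):Q] = 2

[Q(α):Q] equals the degree of the minimal polynomial of α. Here α^2 = 14 and x^2 - 14 is irreducible (d = 14 is squarefree, ≠ 1, hence not a square), so deg(m_α) = 2. Thus [Q(α):Q] = 2.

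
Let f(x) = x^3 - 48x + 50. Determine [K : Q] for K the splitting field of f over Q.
[K : Q] = 6

By the rational root test, any rational root of the monic integer polynomial f(x) = x^3 - 48x + 50 must be an integer dividing the constant term 50, i.e. one of ±{1, 2, 5, 10, 25, 50}. Evaluating: f(1) = 3, f(-1) = 97, f(2) = -38, f(-2) = 138, f(5) = -65, f(-5) = 165, f(10) = 570, f(-10) = -470, f(25) = 14475, f(-25) = -14375, f(50) = 122650, f(-50) = -122550; none is 0, so f has no rational root and is therefore irreducible over Q (a cubic with no linear factor over a field is irreducible). For an irreducible cubic, the Galois group is A_3 or S_3 according as the discriminant disc(f) = -4a^3 - 27b^2 = -4·(-48)^3 - 27·(50)^2 = 374868 is or is not a square in Q. Here disc(f) = 374868 is not a perfect square in Q, so the Galois group of f over Q is not contained in A_3 and must be all of S_3. The splitting field has degree |S_3| = 6 over Q, so [K : Q] = 6.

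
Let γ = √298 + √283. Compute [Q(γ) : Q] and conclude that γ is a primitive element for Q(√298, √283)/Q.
[Q(γ) : Q] = 4 (equivalently, Q(γ) = Q(√298, √283))

Obviously Q(γ) ⊆ Q(√298, √283), and [Q(√298, √283):Q] = 4 (since 298, 283 are distinct squarefree integers > 1 with 84334 not a perfect square). To show equality we compute the minimal polynomial of γ. From γ = √298 + √283: γ^2 = 298 + 2√(84334) + 283 = 581 + 2√(84334), so γ^2 - 581 = 2√(84334); squaring, (γ^2 - 581)^2 = 4·84334, i.e. γ^4 - 1162γ^2 + 337561 - 337336 = 0, i.e. γ^4 - 1162γ^2 + 225 = 0. So γ is a root of x^4 - 1162x^2 + 225. This polynomial is irreducible over Q: it has no rational root (each ±√298 ± √283 is irrational), and any factorization into two quadratics over Q would force √(84334) ∈ Q (pairing opposite roots) or √298, √283 ∈ Q (other pairings), all impossible. Hence [Q(γ):Q] = 4 = [Q(√298, √283):Q], so Q(γ) = Q(√298, √283).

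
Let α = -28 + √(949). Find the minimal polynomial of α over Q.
m_α(x) = x^2 + 56x - 165

From α + 28 = √(949), squaring gives (α + 28)^2 = 949, i.e. α^2 + 56α + 784 = 949, so α^2 + 56α - 165 = 0. The discriminant of x^2 + 56x - 165 is (56)^2 - 4·(-165) = 3136 + 660 = 3796, and 4·(949) is not a perfect square in Q since 949 is squarefree and ≠ 1. Hence x^2 + 56x - 165 is irreducible over Q and is the minimal polynomial of α.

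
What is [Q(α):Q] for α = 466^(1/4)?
[Q(α):Q] = 4

α is a root of x^4 - 466. By Eisenstein's criterion at the prime p = 2 (which divides the constant term 466 but p^2 = 4 does not, since 466 is squarefree), x^4 - 466 is irreducible over Q. Hence [Q(α):Q] = 4.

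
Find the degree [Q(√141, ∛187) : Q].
[Q(√141, ∛187) : Q] = 6

Let L = Q(√141, ∛187). Since Q(√141) ⊂ L and [Q(√141):Q] = 2, the tower law gives 2 | [L:Q]. Likewise Q(∛187) ⊂ L with [Q(∛187):Q] = 3 (because 187 is not a perfect cube), so 3 | [L:Q]. As gcd(2,3) = 1, [L:Q] is divisible by 6. Conversely L is generated over Q by √141 and ∛187, so [L:Q] ≤ 2·3 = 6. Therefore [Q(√141, ∛187) : Q] = 6.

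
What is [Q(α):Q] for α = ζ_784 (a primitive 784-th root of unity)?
[Q(α):Q] = 336

The minimal polynomial of ζ_784 over Q is the 784-th cyclotomic polynomial Φ_784(x), which is irreducible over Q and has degree φ(784) = 336. Hence [Q(α):Q] = φ(784) = 336.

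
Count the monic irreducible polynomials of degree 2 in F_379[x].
There are 71631 monic irreducible polynomials of degree 2 over F_379

Each element of F_{379^2} that lies in no proper subfield is a root of exactly one monic irreducible of degree 2 over F_379, and each such polynomial has 2 distinct roots in F_{379^2}. By Möbius inversion the count is N_379(2) = (1/2) Σ_{d|2} μ(2/d) · 379^d = (1/2)(μ(2)·379^1 + μ(1)·379^2) = 143262/2 = 71631.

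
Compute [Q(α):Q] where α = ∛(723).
[Q(α):Q] = 3

The minimal polynomial of α is x^3 - 723, irreducible over Q since 723 is not a perfect cube (so x^3 - 723 has no rational root). Hence [Q(α):Q] = deg(m_α) = 3.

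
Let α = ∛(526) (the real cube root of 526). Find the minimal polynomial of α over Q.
m_α(x) = x^3 - 526

α satisfies α^3 = 526, so x^3 - 526 annihilates α. By the rational root test, a rational root p/q (in lowest terms) of x^3 - 526 would satisfy p^3 = 526 q^3, forcing q = 1 and p^3 = 526; but 526 is not a perfect cube, contradiction. A monic cubic over Q with no rational root is irreducible (any nontrivial factorization would include a linear factor). Hence x^3 - 526 is the minimal polynomial of α, and in particular [Q(α):Q] = 3.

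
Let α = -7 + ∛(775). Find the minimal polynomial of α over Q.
m_α(x) = x^3 + 21x^2 + 147x - 432

Set β = α + 7 = ∛(775), so β^3 = 775. Then (α + 7)^3 - 775 = 0, i.e. α is a root of g(x) = (x + 7)^3 - 775 = x^3 + 21x^2 + 147x - 432. Since g(x) = h(x + 7) where h(x) = x^3 - 775, and h is irreducible over Q (because 775 is not a perfect cube, so h has no rational root, and a monic cubic with no rational root is irreducible), g is also irreducible (irreducibility is preserved under the substitution x → x + 7). Hence m_α(x) = x^3 + 21x^2 + 147x - 432.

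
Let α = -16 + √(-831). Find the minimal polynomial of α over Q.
m_α(x) = x^2 + 32x + 1087

From α + 16 = √(-831), squaring gives (α + 16)^2 = -831, i.e. α^2 + 32α + 256 = -831, so α^2 + 32α + 1087 = 0. The discriminant of x^2 + 32x + 1087 is (32)^2 - 4·(1087) = 1024 - 4348 = -3324, and 4·(-831) is not a perfect square in Q since -831 is squarefree and ≠ 1. Hence x^2 + 32x + 1087 is irreducible over Q and is the minimal polynomial of α.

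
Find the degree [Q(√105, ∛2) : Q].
[Q(√105, ∛2) : Q] = 6

Let L = Q(√105, ∛2). Since Q(√105) ⊂ L and [Q(√105):Q] = 2, the tower law gives 2 | [L:Q]. Likewise Q(∛2) ⊂ L with [Q(∛2):Q] = 3 (because 2 is not a perfect cube), so 3 | [L:Q]. As gcd(2,3) = 1, [L:Q] is divisible by 6. Conversely L is generated over Q by √105 and ∛2, so [L:Q] ≤ 2·3 = 6. Therefore [Q(√105, ∛2) : Q] = 6.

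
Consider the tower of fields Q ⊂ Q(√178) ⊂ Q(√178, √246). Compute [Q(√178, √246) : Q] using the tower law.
[Q(√178, √246) : Q] = 4

[Q(√178):Q] = 2 (min poly x^2 - 178, irreducible since 178 is squarefree > 1). For the top step, suppose √246 ∈ Q(√178), say √246 = c + d√178 with c, d ∈ Q. Squaring: 246 = c^2 + 178d^2 + 2cd√178. Since √178 ∉ Q this forces 2cd = 0. If d = 0 then √246 = c ∈ Q, contradicting 246 squarefree > 1. If c = 0 then 246 = 178d^2, so 178·246 = (178d)^2 is a perfect square in Q — but 178·246 = 43788 is not a perfect square (since 178 and 246 are distinct squarefree integers). Contradiction. Hence √246 ∉ Q(√178), so x^2 - 246 stays irreducible over Q(√178) and [Q(√178, √246) : Q(√178)] = 2. By the tower law, [Q(√178, √246) : Q] = 2 · 2 = 4.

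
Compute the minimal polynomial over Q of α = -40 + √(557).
m_α(x) = x^2 + 80x + 1043

From α + 40 = √(557), squaring gives (α + 40)^2 = 557, i.e. α^2 + 80α + 1600 = 557, so α^2 + 80α + 1043 = 0. The discriminant of x^2 + 80x + 1043 is (80)^2 - 4·(1043) = 6400 - 4172 = 2228, and 4·(557) is not a perfect square in Q since 557 is squarefree and ≠ 1. Hence x^2 + 80x + 1043 is irreducible over Q and is the minimal polynomial of α.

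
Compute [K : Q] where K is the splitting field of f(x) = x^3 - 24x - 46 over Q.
[K : Q] = 6

By the rational root test, any rational root of the monic integer polynomial f(x) = x^3 - 24x - 46 must be an integer dividing the constant term -46, i.e. one of ±{1, 2, 23, 46}. Evaluating: f(1) = -69, f(-1) = -23, f(2) = -86, f(-2) = -6, f(23) = 11569, f(-23) = -11661, f(46) = 96186, f(-46) = -96278; none is 0, so f has no rational root and is therefore irreducible over Q (a cubic with no linear factor over a field is irreducible). For an irreducible cubic, the Galois group is A_3 or S_3 according as the discriminant disc(f) = -4a^3 - 27b^2 = -4·(-24)^3 - 27·(-46)^2 = -1836 is or is not a square in Q. Here disc(f) = -1836 is not a perfect square in Q, so the Galois group of f over Q is not contained in A_3 and must be all of S_3. The splitting field has degree |S_3| = 6 over Q, so [K : Q] = 6.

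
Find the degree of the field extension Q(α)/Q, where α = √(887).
[Q(α):Q] = 2

[Q(α):Q] equals the degree of the minimal polynomial of α. Here α^2 = 887 and x^2 - 887 is irreducible (d = 887 is squarefree, ≠ 1, hence not a square), so deg(m_α) = 2. Thus [Q(α):Q] = 2.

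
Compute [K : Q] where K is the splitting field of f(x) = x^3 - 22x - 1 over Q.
[K : Q] = 6

By the rational root test, any rational root of the monic integer polynomial f(x) = x^3 - 22x - 1 must be an integer dividing the constant term -1, i.e. one of ±{1}. Evaluating: f(1) = -22, f(-1) = 20; none is 0, so f has no rational root and is therefore irreducible over Q (a cubic with no linear factor over a field is irreducible). For an irreducible cubic, the Galois group is A_3 or S_3 according as the discriminant disc(f) = -4a^3 - 27b^2 = -4·(-22)^3 - 27·(-1)^2 = 42565 is or is not a square in Q. Here disc(f) = 42565 is not a perfect square in Q, so the Galois group of f over Q is not contained in A_3 and must be all of S_3. The splitting field has degree |S_3| = 6 over Q, so [K : Q] = 6.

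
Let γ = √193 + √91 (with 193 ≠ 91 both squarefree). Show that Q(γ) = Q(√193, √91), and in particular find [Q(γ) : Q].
[Q(γ) : Q] = 4 (equivalently, Q(γ) = Q(√193, √91))

Obviously Q(γ) ⊆ Q(√193, √91), and [Q(√193, √91):Q] = 4 (since 193, 91 are distinct squarefree integers > 1 with 17563 not a perfect square). To show equality we compute the minimal polynomial of γ. From γ = √193 + √91: γ^2 = 193 + 2√(17563) + 91 = 284 + 2√(17563), so γ^2 - 284 = 2√(17563); squaring, (γ^2 - 284)^2 = 4·17563, i.e. γ^4 - 568γ^2 + 80656 - 70252 = 0, i.e. γ^4 - 568γ^2 + 10404 = 0. So γ is a root of x^4 - 568x^2 + 10404. This polynomial is irreducible over Q: it has no rational root (each ±√193 ± √91 is irrational), and any factorization into two quadratics over Q would force √(17563) ∈ Q (pairing opposite roots) or √193, √91 ∈ Q (other pairings), all impossible. Hence [Q(γ):Q] = 4 = [Q(√193, √91):Q], so Q(γ) = Q(√193, √91).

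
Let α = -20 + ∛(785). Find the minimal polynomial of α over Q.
m_α(x) = x^3 + 60x^2 + 1200x + 7215

Set β = α + 20 = ∛(785), so β^3 = 785. Then (α + 20)^3 - 785 = 0, i.e. α is a root of g(x) = (x + 20)^3 - 785 = x^3 + 60x^2 + 1200x + 7215. Since g(x) = h(x + 20) where h(x) = x^3 - 785, and h is irreducible over Q (because 785 is not a perfect cube, so h has no rational root, and a monic cubic with no rational root is irreducible), g is also irreducible (irreducibility is preserved under the substitution x → x + 20). Hence m_α(x) = x^3 + 60x^2 + 1200x + 7215.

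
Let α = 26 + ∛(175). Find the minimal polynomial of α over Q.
m_α(x) = x^3 - 78x^2 + 2028x - 17751

Set β = α - 26 = ∛(175), so β^3 = 175. Then (α - 26)^3 - 175 = 0, i.e. α is a root of g(x) = (x - 26)^3 - 175 = x^3 - 78x^2 + 2028x - 17751. Since g(x) = h(x - 26) where h(x) = x^3 - 175, and h is irreducible over Q (because 175 is not a perfect cube, so h has no rational root, and a monic cubic with no rational root is irreducible), g is also irreducible (irreducibility is preserved under the substitution x → x - 26). Hence m_α(x) = x^3 - 78x^2 + 2028x - 17751.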